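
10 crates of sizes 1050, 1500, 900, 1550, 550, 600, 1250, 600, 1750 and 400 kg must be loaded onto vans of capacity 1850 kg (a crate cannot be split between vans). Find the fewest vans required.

Total = 1750 + 1550 + 1500 + 1250 + 1050 + 900 + 600 + 600 + 550 + 400 = 10150 kg.
Lower bound: ⌈10150/1850⌉ = 6 vans.
A packing using 6 vans:
  van 1: 1750 = 1750
  van 2: 1550 = 1550
  van 3: 1500 = 1500
  van 4: 1250 + 600 = 1850
  van 5: 1050 + 600 = 1650
  van 6: 900 + 550 + 400 = 1850
This matches the lower bound, so 6 is optimal.

6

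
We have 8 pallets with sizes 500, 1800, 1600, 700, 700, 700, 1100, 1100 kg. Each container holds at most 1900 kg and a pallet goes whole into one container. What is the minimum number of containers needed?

Total = 1800 + 1600 + 1100 + 1100 + 700 + 700 + 700 + 500 = 8200 kg.
Lower bound: ⌈8200/1900⌉ = 5 containers.
A packing using 5 containers:
  container 1: 1800 = 1800
  container 2: 1600 = 1600
  container 3: 1100 + 700 = 1800
  container 4: 1100 + 700 = 1800
  container 5: 700 + 500 = 1200
This matches the lower bound, so 5 is optimal.

5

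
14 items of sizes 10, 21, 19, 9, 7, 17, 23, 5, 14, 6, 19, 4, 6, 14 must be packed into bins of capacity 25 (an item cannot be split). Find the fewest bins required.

Total = 23 + 21 + 19 + 19 + 17 + 14 + 14 + 10 + 9 + 7 + 6 + 6 + 5 + 4 = 174.
Lower bound: ⌈174/25⌉ = 7 bins.
A packing using 8 bins:
  bin 1: 23 = 23
  bin 2: 21 + 4 = 25
  bin 3: 19 + 6 = 25
  bin 4: 19 + 6 = 25
  bin 5: 17 + 7 = 24
  bin 6: 14 + 10 = 24
  bin 7: 14 + 9 = 23
  bin 8: 5 = 5
No arrangement into 7 bins stays within capacity, so 8 is optimal.

8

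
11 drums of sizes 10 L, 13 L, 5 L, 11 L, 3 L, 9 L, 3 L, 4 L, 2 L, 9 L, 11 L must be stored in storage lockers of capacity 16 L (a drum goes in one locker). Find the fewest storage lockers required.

6

Total = 13 + 11 + 11 + 10 + 9 + 9 + 5 + 4 + 3 + 3 + 2 = 80 L.
Lower bound: ⌈80/16⌉ = 5 storage lockers.
Also, 6 drums each exceed 8 L, and no two of those can share a locker, so at least 6 storage lockers are needed.
A packing using 6 storage lockers:
  locker 1: 13 + 3 = 16
  locker 2: 11 + 5 = 16
  locker 3: 11 + 4 = 15
  locker 4: 10 + 3 + 2 = 15
  locker 5: 9 = 9
  locker 6: 9 = 9
This matches the lower bound, so 6 is optimal.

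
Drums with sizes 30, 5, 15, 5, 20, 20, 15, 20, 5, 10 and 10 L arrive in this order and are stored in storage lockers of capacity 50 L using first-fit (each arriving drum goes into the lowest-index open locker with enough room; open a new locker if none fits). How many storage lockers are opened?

  30 → locker 1 (new)  [load 30/50]
  5 → locker 1  [load 35/50]
  15 → locker 1  [load 50/50]
  5 → locker 2 (new)  [load 5/50]
  20 → locker 2  [load 25/50]
  20 → locker 2  [load 45/50]
  15 → locker 3 (new)  [load 15/50]
  20 → locker 3  [load 35/50]
  5 → locker 2  [load 50/50]
  10 → locker 3  [load 45/50]
  10 → locker 4 (new)  [load 10/50]
4 storage lockers opened.

4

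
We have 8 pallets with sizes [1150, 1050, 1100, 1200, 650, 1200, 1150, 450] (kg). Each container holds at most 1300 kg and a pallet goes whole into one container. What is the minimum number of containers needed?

7

Total = 1200 + 1200 + 1150 + 1150 + 1100 + 1050 + 650 + 450 = 7950 kg.
Lower bound: ⌈7950/1300⌉ = 7 containers.
A packing using 7 containers:
  container 1: 1200 = 1200
  container 2: 1200 = 1200
  container 3: 1150 = 1150
  container 4: 1150 = 1150
  container 5: 1100 = 1100
  container 6: 1050 = 1050
  container 7: 650 + 450 = 1100
This matches the lower bound, so 7 is optimal.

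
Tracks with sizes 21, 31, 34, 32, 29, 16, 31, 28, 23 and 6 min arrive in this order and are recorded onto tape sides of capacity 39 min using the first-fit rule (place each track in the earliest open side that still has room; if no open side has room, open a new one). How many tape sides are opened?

  21 → side 1 (new)  [load 21/39]
  31 → side 2 (new)  [load 31/39]
  34 → side 3 (new)  [load 34/39]
  32 → side 4 (new)  [load 32/39]
  29 → side 5 (new)  [load 29/39]
  16 → side 1  [load 37/39]
  31 → side 6 (new)  [load 31/39]
  28 → side 7 (new)  [load 28/39]
  23 → side 8 (new)  [load 23/39]
  6 → side 2  [load 37/39]
8 tape sides opened.

8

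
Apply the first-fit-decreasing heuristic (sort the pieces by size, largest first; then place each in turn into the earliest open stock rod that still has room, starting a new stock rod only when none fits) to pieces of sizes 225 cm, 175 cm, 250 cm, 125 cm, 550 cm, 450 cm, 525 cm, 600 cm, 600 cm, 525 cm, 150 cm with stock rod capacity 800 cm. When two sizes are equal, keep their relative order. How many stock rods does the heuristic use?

6

Sorted descending: 600, 600, 550, 525, 525, 450, 250, 225, 175, 150, 125.
  600 → stock rod 1 (new)  [load 600/800]
  600 → stock rod 2 (new)  [load 600/800]
  550 → stock rod 3 (new)  [load 550/800]
  525 → stock rod 4 (new)  [load 525/800]
  525 → stock rod 5 (new)  [load 525/800]
  450 → stock rod 6 (new)  [load 450/800]
  250 → stock rod 3  [load 800/800]
  225 → stock rod 4  [load 750/800]
  175 → stock rod 1  [load 775/800]
  150 → stock rod 2  [load 750/800]
  125 → stock rod 5  [load 650/800]
6 stock rods opened.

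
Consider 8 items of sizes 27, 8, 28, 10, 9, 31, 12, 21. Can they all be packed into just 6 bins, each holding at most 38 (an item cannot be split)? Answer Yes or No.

Yes

A valid assignment using 5 bins:
  bin 1: 31 = 31
  bin 2: 28 + 10 = 38
  bin 3: 27 + 9 = 36
  bin 4: 21 + 12 = 33
  bin 5: 8 = 8
That uses only 5 ≤ 6, so 6 bins are enough.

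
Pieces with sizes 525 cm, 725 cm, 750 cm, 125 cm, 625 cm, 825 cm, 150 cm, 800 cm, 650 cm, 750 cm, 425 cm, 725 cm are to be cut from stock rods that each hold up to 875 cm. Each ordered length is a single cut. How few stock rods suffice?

Total = 825 + 800 + 750 + 750 + 725 + 725 + 650 + 625 + 525 + 425 + 150 + 125 = 7075 cm.
Lower bound: ⌈7075/875⌉ = 9 stock rods.
A packing using 10 stock rods:
  stock rod 1: 825 = 825
  stock rod 2: 800 = 800
  stock rod 3: 750 + 125 = 875
  stock rod 4: 750 = 750
  stock rod 5: 725 + 150 = 875
  stock rod 6: 725 = 725
  stock rod 7: 650 = 650
  stock rod 8: 625 = 625
  stock rod 9: 525 = 525
  stock rod 10: 425 = 425
No arrangement into 9 stock rods stays within capacity, so 10 is optimal.

10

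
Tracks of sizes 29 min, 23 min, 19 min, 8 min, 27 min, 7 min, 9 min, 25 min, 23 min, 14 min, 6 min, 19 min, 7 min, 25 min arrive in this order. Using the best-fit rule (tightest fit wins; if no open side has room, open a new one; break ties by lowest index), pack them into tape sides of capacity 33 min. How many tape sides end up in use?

8

  29 → side 1 (new)  [load 29/33]
  23 → side 2 (new)  [load 23/33]
  19 → side 3 (new)  [load 19/33]
  8 → side 2  [load 31/33]
  27 → side 4 (new)  [load 27/33]
  7 → side 3  [load 26/33]
  9 → side 5 (new)  [load 9/33]
  25 → side 6 (new)  [load 25/33]
  23 → side 5  [load 32/33]
  14 → side 7 (new)  [load 14/33]
  6 → side 4  [load 33/33]
  19 → side 7  [load 33/33]
  7 → side 3  [load 33/33]
  25 → side 8 (new)  [load 25/33]
8 tape sides opened.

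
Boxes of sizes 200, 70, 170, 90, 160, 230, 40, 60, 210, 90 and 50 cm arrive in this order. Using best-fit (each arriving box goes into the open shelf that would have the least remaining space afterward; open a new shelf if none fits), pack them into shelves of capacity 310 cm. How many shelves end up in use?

5

  200 → shelf 1 (new)  [load 200/310]
  70 → shelf 1  [load 270/310]
  170 → shelf 2 (new)  [load 170/310]
  90 → shelf 2  [load 260/310]
  160 → shelf 3 (new)  [load 160/310]
  230 → shelf 4 (new)  [load 230/310]
  40 → shelf 1  [load 310/310]
  60 → shelf 4  [load 290/310]
  210 → shelf 5 (new)  [load 210/310]
  90 → shelf 5  [load 300/310]
  50 → shelf 2  [load 310/310]
5 shelves opened.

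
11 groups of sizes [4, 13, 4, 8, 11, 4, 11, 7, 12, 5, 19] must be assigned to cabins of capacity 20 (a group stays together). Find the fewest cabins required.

5

Total = 19 + 13 + 12 + 11 + 11 + 8 + 7 + 5 + 4 + 4 + 4 = 98.
Lower bound: ⌈98/20⌉ = 5 cabins.
A packing using 5 cabins:
  cabin 1: 19 = 19
  cabin 2: 13 + 7 = 20
  cabin 3: 12 + 8 = 20
  cabin 4: 11 + 5 + 4 = 20
  cabin 5: 11 + 4 + 4 = 19
This matches the lower bound, so 5 is optimal.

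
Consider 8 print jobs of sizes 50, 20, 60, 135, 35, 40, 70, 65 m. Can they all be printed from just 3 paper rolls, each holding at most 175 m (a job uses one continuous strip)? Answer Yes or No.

A valid assignment using 3 paper rolls:
  roll 1: 135 + 40 = 175
  roll 2: 70 + 65 + 35 = 170
  roll 3: 60 + 50 + 20 = 130
Every load is within 175 m, so 3 paper rolls suffice.

Yes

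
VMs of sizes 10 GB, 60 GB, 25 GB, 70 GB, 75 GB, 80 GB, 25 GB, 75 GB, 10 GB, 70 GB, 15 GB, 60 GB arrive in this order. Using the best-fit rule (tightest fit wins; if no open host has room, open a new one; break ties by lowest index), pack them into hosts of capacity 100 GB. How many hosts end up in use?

7

  10 → host 1 (new)  [load 10/100]
  60 → host 1  [load 70/100]
  25 → host 1  [load 95/100]
  70 → host 2 (new)  [load 70/100]
  75 → host 3 (new)  [load 75/100]
  80 → host 4 (new)  [load 80/100]
  25 → host 3  [load 100/100]
  75 → host 5 (new)  [load 75/100]
  10 → host 4  [load 90/100]
  70 → host 6 (new)  [load 70/100]
  15 → host 5  [load 90/100]
  60 → host 7 (new)  [load 60/100]
7 hosts opened.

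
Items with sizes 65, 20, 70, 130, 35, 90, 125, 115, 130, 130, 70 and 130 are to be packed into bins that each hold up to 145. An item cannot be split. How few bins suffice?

9

Total = 130 + 130 + 130 + 130 + 125 + 115 + 90 + 70 + 70 + 65 + 35 + 20 = 1110.
Lower bound: ⌈1110/145⌉ = 8 bins.
A packing using 9 bins:
  bin 1: 130 = 130
  bin 2: 130 = 130
  bin 3: 130 = 130
  bin 4: 130 = 130
  bin 5: 125 + 20 = 145
  bin 6: 115 = 115
  bin 7: 90 + 35 = 125
  bin 8: 70 + 70 = 140
  bin 9: 65 = 65
No arrangement into 8 bins stays within capacity, so 9 is optimal.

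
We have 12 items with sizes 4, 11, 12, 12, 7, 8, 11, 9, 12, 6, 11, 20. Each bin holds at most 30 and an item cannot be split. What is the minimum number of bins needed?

Total = 20 + 12 + 12 + 12 + 11 + 11 + 11 + 9 + 8 + 7 + 6 + 4 = 123.
Lower bound: ⌈123/30⌉ = 5 bins.
A packing using 5 bins:
  bin 1: 20 + 9 = 29
  bin 2: 12 + 12 + 6 = 30
  bin 3: 12 + 11 + 7 = 30
  bin 4: 11 + 11 + 8 = 30
  bin 5: 4 = 4
This matches the lower bound, so 5 is optimal.

5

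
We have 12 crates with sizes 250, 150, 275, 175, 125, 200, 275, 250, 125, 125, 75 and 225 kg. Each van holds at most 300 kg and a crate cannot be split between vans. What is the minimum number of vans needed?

Total = 275 + 275 + 250 + 250 + 225 + 200 + 175 + 150 + 125 + 125 + 125 + 75 = 2250 kg.
Lower bound: ⌈2250/300⌉ = 8 vans.
A packing using 9 vans:
  van 1: 275 = 275
  van 2: 275 = 275
  van 3: 250 = 250
  van 4: 250 = 250
  van 5: 225 + 75 = 300
  van 6: 200 = 200
  van 7: 175 + 125 = 300
  van 8: 150 + 125 = 275
  van 9: 125 = 125
No arrangement into 8 vans stays within capacity, so 9 is optimal.

9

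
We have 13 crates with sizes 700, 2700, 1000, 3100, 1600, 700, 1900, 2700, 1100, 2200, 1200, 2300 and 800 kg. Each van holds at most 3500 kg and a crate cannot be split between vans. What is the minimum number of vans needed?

7

Total = 3100 + 2700 + 2700 + 2300 + 2200 + 1900 + 1600 + 1200 + 1100 + 1000 + 800 + 700 + 700 = 22000 kg.
Lower bound: ⌈22000/3500⌉ = 7 vans.
A packing using 7 vans:
  van 1: 3100 = 3100
  van 2: 2700 + 800 = 3500
  van 3: 2700 + 700 = 3400
  van 4: 2300 + 1200 = 3500
  van 5: 2200 + 1100 = 3300
  van 6: 1900 + 1600 = 3500
  van 7: 1000 + 700 = 1700
This matches the lower bound, so 7 is optimal.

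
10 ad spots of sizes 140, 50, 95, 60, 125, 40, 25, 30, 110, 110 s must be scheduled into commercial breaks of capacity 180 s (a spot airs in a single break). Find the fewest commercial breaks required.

5

Total = 140 + 125 + 110 + 110 + 95 + 60 + 50 + 40 + 30 + 25 = 785 s.
Lower bound: ⌈785/180⌉ = 5 commercial breaks.
A packing using 5 commercial breaks:
  break 1: 140 + 40 = 180
  break 2: 125 + 50 = 175
  break 3: 110 + 60 = 170
  break 4: 110 + 30 + 25 = 165
  break 5: 95 = 95
This matches the lower bound, so 5 is optimal.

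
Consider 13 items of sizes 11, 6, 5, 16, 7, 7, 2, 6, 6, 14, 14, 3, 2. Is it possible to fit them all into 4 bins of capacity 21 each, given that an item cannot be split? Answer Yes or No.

No

Total = 99; ⌈99/21⌉ = 5.
At least 5 bins are required, but only 4 are allowed.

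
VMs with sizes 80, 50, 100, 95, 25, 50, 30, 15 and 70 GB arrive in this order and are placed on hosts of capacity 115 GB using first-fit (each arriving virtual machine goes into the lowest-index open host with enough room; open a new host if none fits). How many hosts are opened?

5

  80 → host 1 (new)  [load 80/115]
  50 → host 2 (new)  [load 50/115]
  100 → host 3 (new)  [load 100/115]
  95 → host 4 (new)  [load 95/115]
  25 → host 1  [load 105/115]
  50 → host 2  [load 100/115]
  30 → host 5 (new)  [load 30/115]
  15 → host 2  [load 115/115]
  70 → host 5  [load 100/115]
5 hosts opened.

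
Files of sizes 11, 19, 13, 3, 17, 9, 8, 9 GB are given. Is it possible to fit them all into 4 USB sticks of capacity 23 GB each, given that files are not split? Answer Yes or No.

Total = 89 GB; ⌈89/23⌉ = 4.
The bound of 4 does not rule out 4, but exhaustive search shows no assignment into 4 USB sticks of capacity 23 GB exists — the minimum is 5.

No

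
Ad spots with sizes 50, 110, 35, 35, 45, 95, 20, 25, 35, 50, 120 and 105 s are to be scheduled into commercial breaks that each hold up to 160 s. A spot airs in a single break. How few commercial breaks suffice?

Total = 120 + 110 + 105 + 95 + 50 + 50 + 45 + 35 + 35 + 35 + 25 + 20 = 725 s.
Lower bound: ⌈725/160⌉ = 5 commercial breaks.
A packing using 5 commercial breaks:
  break 1: 120 + 35 = 155
  break 2: 110 + 50 = 160
  break 3: 105 + 50 = 155
  break 4: 95 + 45 + 20 = 160
  break 5: 35 + 35 + 25 = 95
This matches the lower bound, so 5 is optimal.

5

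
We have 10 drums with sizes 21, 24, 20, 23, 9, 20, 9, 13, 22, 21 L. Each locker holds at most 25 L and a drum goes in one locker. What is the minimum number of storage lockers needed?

9

Total = 24 + 23 + 22 + 21 + 21 + 20 + 20 + 13 + 9 + 9 = 182 L.
Lower bound: ⌈182/25⌉ = 8 storage lockers.
A packing using 9 storage lockers:
  locker 1: 24 = 24
  locker 2: 23 = 23
  locker 3: 22 = 22
  locker 4: 21 = 21
  locker 5: 21 = 21
  locker 6: 20 = 20
  locker 7: 20 = 20
  locker 8: 13 + 9 = 22
  locker 9: 9 = 9
No arrangement into 8 storage lockers stays within capacity, so 9 is optimal.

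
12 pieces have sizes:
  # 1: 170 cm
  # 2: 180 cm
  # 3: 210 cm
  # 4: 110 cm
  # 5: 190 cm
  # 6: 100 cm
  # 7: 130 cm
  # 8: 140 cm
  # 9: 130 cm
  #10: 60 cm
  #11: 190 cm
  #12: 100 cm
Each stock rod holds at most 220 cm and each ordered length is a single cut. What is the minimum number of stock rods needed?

Total = 210 + 190 + 190 + 180 + 170 + 140 + 130 + 130 + 110 + 100 + 100 + 60 = 1710 cm.
Lower bound: ⌈1710/220⌉ = 8 stock rods.
A packing using 10 stock rods:
  stock rod 1: 210 = 210
  stock rod 2: 190 = 190
  stock rod 3: 190 = 190
  stock rod 4: 180 = 180
  stock rod 5: 170 = 170
  stock rod 6: 140 + 60 = 200
  stock rod 7: 130 = 130
  stock rod 8: 130 = 130
  stock rod 9: 110 + 100 = 210
  stock rod 10: 100 = 100
No arrangement into 9 stock rods stays within capacity, so 10 is optimal.

10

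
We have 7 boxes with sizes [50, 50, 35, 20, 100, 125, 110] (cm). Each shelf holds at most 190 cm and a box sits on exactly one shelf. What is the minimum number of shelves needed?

Total = 125 + 110 + 100 + 50 + 50 + 35 + 20 = 490 cm.
Lower bound: ⌈490/190⌉ = 3 shelves.
A packing using 3 shelves:
  shelf 1: 125 + 50 = 175
  shelf 2: 110 + 50 + 20 = 180
  shelf 3: 100 + 35 = 135
This matches the lower bound, so 3 is optimal.

3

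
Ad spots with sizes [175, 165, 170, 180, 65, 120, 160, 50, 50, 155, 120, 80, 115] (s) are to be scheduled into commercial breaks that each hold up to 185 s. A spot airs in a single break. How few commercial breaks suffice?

10

Total = 180 + 175 + 170 + 165 + 160 + 155 + 120 + 120 + 115 + 80 + 65 + 50 + 50 = 1605 s.
Lower bound: ⌈1605/185⌉ = 9 commercial breaks.
A packing using 10 commercial breaks:
  break 1: 180 = 180
  break 2: 175 = 175
  break 3: 170 = 170
  break 4: 165 = 165
  break 5: 160 = 160
  break 6: 155 = 155
  break 7: 120 + 65 = 185
  break 8: 120 + 50 = 170
  break 9: 115 + 50 = 165
  break 10: 80 = 80
No arrangement into 9 commercial breaks stays within capacity, so 10 is optimal.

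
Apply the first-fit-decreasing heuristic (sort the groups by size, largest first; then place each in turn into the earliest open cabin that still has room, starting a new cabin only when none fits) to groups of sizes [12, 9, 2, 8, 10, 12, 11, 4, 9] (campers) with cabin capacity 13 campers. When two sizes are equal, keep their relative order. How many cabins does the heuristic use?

Sorted descending: 12, 12, 11, 10, 9, 9, 8, 4, 2.
  12 → cabin 1 (new)  [load 12/13]
  12 → cabin 2 (new)  [load 12/13]
  11 → cabin 3 (new)  [load 11/13]
  10 → cabin 4 (new)  [load 10/13]
  9 → cabin 5 (new)  [load 9/13]
  9 → cabin 6 (new)  [load 9/13]
  8 → cabin 7 (new)  [load 8/13]
  4 → cabin 5  [load 13/13]
  2 → cabin 3  [load 13/13]
7 cabins opened.

7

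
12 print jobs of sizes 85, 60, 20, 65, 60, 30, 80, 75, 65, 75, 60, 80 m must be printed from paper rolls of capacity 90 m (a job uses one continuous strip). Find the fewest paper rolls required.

Total = 85 + 80 + 80 + 75 + 75 + 65 + 65 + 60 + 60 + 60 + 30 + 20 = 755 m.
Lower bound: ⌈755/90⌉ = 9 paper rolls.
Also, 10 print jobs each exceed 45 m, and no two of those can share a roll, so at least 10 paper rolls are needed.
A packing using 10 paper rolls:
  roll 1: 85 = 85
  roll 2: 80 = 80
  roll 3: 80 = 80
  roll 4: 75 = 75
  roll 5: 75 = 75
  roll 6: 65 + 20 = 85
  roll 7: 65 = 65
  roll 8: 60 + 30 = 90
  roll 9: 60 = 60
  roll 10: 60 = 60
This matches the lower bound, so 10 is optimal.

10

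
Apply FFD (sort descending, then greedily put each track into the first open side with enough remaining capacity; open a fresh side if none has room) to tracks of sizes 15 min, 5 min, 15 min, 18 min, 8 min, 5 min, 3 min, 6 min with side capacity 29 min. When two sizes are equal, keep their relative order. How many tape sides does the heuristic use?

Sorted descending: 18, 15, 15, 8, 6, 5, 5, 3.
  18 → side 1 (new)  [load 18/29]
  15 → side 2 (new)  [load 15/29]
  15 → side 3 (new)  [load 15/29]
  8 → side 1  [load 26/29]
  6 → side 2  [load 21/29]
  5 → side 2  [load 26/29]
  5 → side 3  [load 20/29]
  3 → side 1  [load 29/29]
3 tape sides opened.

3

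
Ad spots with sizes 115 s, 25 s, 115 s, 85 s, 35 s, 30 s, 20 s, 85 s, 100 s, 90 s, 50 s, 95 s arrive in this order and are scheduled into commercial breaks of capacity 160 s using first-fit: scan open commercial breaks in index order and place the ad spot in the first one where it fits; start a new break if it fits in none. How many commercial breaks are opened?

7

  115 → break 1 (new)  [load 115/160]
  25 → break 1  [load 140/160]
  115 → break 2 (new)  [load 115/160]
  85 → break 3 (new)  [load 85/160]
  35 → break 2  [load 150/160]
  30 → break 3  [load 115/160]
  20 → break 1  [load 160/160]
  85 → break 4 (new)  [load 85/160]
  100 → break 5 (new)  [load 100/160]
  90 → break 6 (new)  [load 90/160]
  50 → break 4  [load 135/160]
  95 → break 7 (new)  [load 95/160]
7 commercial breaks opened.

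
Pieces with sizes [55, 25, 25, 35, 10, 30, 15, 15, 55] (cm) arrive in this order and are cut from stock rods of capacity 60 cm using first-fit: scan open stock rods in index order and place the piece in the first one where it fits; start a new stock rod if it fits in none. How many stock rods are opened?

  55 → stock rod 1 (new)  [load 55/60]
  25 → stock rod 2 (new)  [load 25/60]
  25 → stock rod 2  [load 50/60]
  35 → stock rod 3 (new)  [load 35/60]
  10 → stock rod 2  [load 60/60]
  30 → stock rod 4 (new)  [load 30/60]
  15 → stock rod 3  [load 50/60]
  15 → stock rod 4  [load 45/60]
  55 → stock rod 5 (new)  [load 55/60]
5 stock rods opened.

5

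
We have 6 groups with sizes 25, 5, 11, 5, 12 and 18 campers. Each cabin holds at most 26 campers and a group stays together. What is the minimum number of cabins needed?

4

Total = 25 + 18 + 12 + 11 + 5 + 5 = 76 campers.
Lower bound: ⌈76/26⌉ = 3 cabins.
A packing using 4 cabins:
  cabin 1: 25 = 25
  cabin 2: 18 + 5 = 23
  cabin 3: 12 + 11 = 23
  cabin 4: 5 = 5
No arrangement into 3 cabins stays within capacity, so 4 is optimal.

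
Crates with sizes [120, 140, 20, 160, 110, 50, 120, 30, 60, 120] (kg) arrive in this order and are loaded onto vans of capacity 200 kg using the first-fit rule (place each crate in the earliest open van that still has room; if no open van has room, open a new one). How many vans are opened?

  120 → van 1 (new)  [load 120/200]
  140 → van 2 (new)  [load 140/200]
  20 → van 1  [load 140/200]
  160 → van 3 (new)  [load 160/200]
  110 → van 4 (new)  [load 110/200]
  50 → van 1  [load 190/200]
  120 → van 5 (new)  [load 120/200]
  30 → van 2  [load 170/200]
  60 → van 4  [load 170/200]
  120 → van 6 (new)  [load 120/200]
6 vans opened.

6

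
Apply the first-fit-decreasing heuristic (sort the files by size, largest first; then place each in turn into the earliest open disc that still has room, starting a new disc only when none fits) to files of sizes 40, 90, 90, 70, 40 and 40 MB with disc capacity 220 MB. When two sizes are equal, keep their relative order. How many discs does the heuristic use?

Sorted descending: 90, 90, 70, 40, 40, 40.
  90 → disc 1 (new)  [load 90/220]
  90 → disc 1  [load 180/220]
  70 → disc 2 (new)  [load 70/220]
  40 → disc 1  [load 220/220]
  40 → disc 2  [load 110/220]
  40 → disc 2  [load 150/220]
2 discs opened.

2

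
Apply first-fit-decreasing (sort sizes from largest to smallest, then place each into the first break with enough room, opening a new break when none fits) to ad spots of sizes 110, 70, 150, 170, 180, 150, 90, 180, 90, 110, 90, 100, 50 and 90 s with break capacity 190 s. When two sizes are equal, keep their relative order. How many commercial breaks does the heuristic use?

Sorted descending: 180, 180, 170, 150, 150, 110, 110, 100, 90, 90, 90, 90, 70, 50.
  180 → break 1 (new)  [load 180/190]
  180 → break 2 (new)  [load 180/190]
  170 → break 3 (new)  [load 170/190]
  150 → break 4 (new)  [load 150/190]
  150 → break 5 (new)  [load 150/190]
  110 → break 6 (new)  [load 110/190]
  110 → break 7 (new)  [load 110/190]
  100 → break 8 (new)  [load 100/190]
  90 → break 8  [load 190/190]
  90 → break 9 (new)  [load 90/190]
  90 → break 9  [load 180/190]
  90 → break 10 (new)  [load 90/190]
  70 → break 6  [load 180/190]
  50 → break 7  [load 160/190]
10 commercial breaks opened.

10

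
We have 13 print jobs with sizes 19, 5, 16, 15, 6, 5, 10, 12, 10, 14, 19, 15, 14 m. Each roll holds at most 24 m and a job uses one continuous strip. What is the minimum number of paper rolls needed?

8

Total = 19 + 19 + 16 + 15 + 15 + 14 + 14 + 12 + 10 + 10 + 6 + 5 + 5 = 160 m.
Lower bound: ⌈160/24⌉ = 7 paper rolls.
A packing using 8 paper rolls:
  roll 1: 19 + 5 = 24
  roll 2: 19 + 5 = 24
  roll 3: 16 + 6 = 22
  roll 4: 15 = 15
  roll 5: 15 = 15
  roll 6: 14 + 10 = 24
  roll 7: 14 + 10 = 24
  roll 8: 12 = 12
No arrangement into 7 paper rolls stays within capacity, so 8 is optimal.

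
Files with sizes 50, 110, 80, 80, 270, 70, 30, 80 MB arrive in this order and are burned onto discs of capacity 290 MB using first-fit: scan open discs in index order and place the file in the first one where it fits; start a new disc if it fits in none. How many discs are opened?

  50 → disc 1 (new)  [load 50/290]
  110 → disc 1  [load 160/290]
  80 → disc 1  [load 240/290]
  80 → disc 2 (new)  [load 80/290]
  270 → disc 3 (new)  [load 270/290]
  70 → disc 2  [load 150/290]
  30 → disc 1  [load 270/290]
  80 → disc 2  [load 230/290]
3 discs opened.

3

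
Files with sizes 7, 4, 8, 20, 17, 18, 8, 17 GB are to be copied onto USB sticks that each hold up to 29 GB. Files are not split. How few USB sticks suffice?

Total = 20 + 18 + 17 + 17 + 8 + 8 + 7 + 4 = 99 GB.
Lower bound: ⌈99/29⌉ = 4 USB sticks.
A packing using 4 USB sticks:
  USB stick 1: 20 + 8 = 28
  USB stick 2: 18 + 8 = 26
  USB stick 3: 17 + 7 + 4 = 28
  USB stick 4: 17 = 17
This matches the lower bound, so 4 is optimal.

4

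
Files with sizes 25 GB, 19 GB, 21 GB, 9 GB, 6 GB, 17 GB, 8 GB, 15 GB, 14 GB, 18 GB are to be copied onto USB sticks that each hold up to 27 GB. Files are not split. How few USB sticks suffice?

7

Total = 25 + 21 + 19 + 18 + 17 + 15 + 14 + 9 + 8 + 6 = 152 GB.
Lower bound: ⌈152/27⌉ = 6 USB sticks.
Also, 7 files each exceed 27/2 GB, and no two of those can share a USB stick, so at least 7 USB sticks are needed.
A packing using 7 USB sticks:
  USB stick 1: 25 = 25
  USB stick 2: 21 + 6 = 27
  USB stick 3: 19 + 8 = 27
  USB stick 4: 18 + 9 = 27
  USB stick 5: 17 = 17
  USB stick 6: 15 = 15
  USB stick 7: 14 = 14
This matches the lower bound, so 7 is optimal.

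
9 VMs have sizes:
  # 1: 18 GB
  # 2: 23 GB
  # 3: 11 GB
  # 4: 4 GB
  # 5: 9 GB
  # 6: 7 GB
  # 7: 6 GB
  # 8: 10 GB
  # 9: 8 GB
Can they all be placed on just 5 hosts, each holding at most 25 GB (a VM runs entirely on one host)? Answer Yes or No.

Yes

A valid assignment using 4 hosts:
  host 1: 23 = 23
  host 2: 18 + 7 = 25
  host 3: 11 + 10 + 4 = 25
  host 4: 9 + 8 + 6 = 23
That uses only 4 ≤ 5, so 5 hosts are enough.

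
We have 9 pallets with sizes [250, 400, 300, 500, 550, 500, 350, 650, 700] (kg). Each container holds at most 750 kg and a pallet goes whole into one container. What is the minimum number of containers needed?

7

Total = 700 + 650 + 550 + 500 + 500 + 400 + 350 + 300 + 250 = 4200 kg.
Lower bound: ⌈4200/750⌉ = 6 containers.
A packing using 7 containers:
  container 1: 700 = 700
  container 2: 650 = 650
  container 3: 550 = 550
  container 4: 500 + 250 = 750
  container 5: 500 = 500
  container 6: 400 + 350 = 750
  container 7: 300 = 300
No arrangement into 6 containers stays within capacity, so 7 is optimal.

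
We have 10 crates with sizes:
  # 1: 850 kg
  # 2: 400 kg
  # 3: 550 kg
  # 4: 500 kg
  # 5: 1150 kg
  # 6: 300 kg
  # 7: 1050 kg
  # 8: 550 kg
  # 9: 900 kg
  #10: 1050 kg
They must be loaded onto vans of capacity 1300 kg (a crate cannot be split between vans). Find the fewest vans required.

7

Total = 1150 + 1050 + 1050 + 900 + 850 + 550 + 550 + 500 + 400 + 300 = 7300 kg.
Lower bound: ⌈7300/1300⌉ = 6 vans.
A packing using 7 vans:
  van 1: 1150 = 1150
  van 2: 1050 = 1050
  van 3: 1050 = 1050
  van 4: 900 + 400 = 1300
  van 5: 850 + 300 = 1150
  van 6: 550 + 550 = 1100
  van 7: 500 = 500
No arrangement into 6 vans stays within capacity, so 7 is optimal.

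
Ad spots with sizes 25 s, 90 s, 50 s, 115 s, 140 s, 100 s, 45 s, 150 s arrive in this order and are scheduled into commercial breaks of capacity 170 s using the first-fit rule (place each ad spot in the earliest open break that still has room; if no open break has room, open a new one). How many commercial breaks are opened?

  25 → break 1 (new)  [load 25/170]
  90 → break 1  [load 115/170]
  50 → break 1  [load 165/170]
  115 → break 2 (new)  [load 115/170]
  140 → break 3 (new)  [load 140/170]
  100 → break 4 (new)  [load 100/170]
  45 → break 2  [load 160/170]
  150 → break 5 (new)  [load 150/170]
5 commercial breaks opened.

5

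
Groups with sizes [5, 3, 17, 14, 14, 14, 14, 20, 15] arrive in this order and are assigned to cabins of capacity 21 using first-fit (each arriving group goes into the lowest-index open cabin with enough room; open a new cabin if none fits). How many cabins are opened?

8

  5 → cabin 1 (new)  [load 5/21]
  3 → cabin 1  [load 8/21]
  17 → cabin 2 (new)  [load 17/21]
  14 → cabin 3 (new)  [load 14/21]
  14 → cabin 4 (new)  [load 14/21]
  14 → cabin 5 (new)  [load 14/21]
  14 → cabin 6 (new)  [load 14/21]
  20 → cabin 7 (new)  [load 20/21]
  15 → cabin 8 (new)  [load 15/21]
8 cabins opened.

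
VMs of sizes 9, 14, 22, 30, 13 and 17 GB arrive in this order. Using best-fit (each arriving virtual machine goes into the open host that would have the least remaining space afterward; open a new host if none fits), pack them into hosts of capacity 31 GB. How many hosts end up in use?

4

  9 → host 1 (new)  [load 9/31]
  14 → host 1  [load 23/31]
  22 → host 2 (new)  [load 22/31]
  30 → host 3 (new)  [load 30/31]
  13 → host 4 (new)  [load 13/31]
  17 → host 4  [load 30/31]
4 hosts opened.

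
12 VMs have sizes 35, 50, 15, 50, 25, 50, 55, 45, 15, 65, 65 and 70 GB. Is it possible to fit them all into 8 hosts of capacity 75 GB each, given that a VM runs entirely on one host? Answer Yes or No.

Total = 540 GB; ⌈540/75⌉ = 8.
The bound of 8 does not rule out 8, but exhaustive search shows no assignment into 8 hosts of capacity 75 GB exists — the minimum is 9.

No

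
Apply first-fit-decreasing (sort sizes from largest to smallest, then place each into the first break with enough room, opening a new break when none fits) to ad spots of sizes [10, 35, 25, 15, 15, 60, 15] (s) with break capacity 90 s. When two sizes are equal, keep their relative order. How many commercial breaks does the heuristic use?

Sorted descending: 60, 35, 25, 15, 15, 15, 10.
  60 → break 1 (new)  [load 60/90]
  35 → break 2 (new)  [load 35/90]
  25 → break 1  [load 85/90]
  15 → break 2  [load 50/90]
  15 → break 2  [load 65/90]
  15 → break 2  [load 80/90]
  10 → break 2  [load 90/90]
2 commercial breaks opened.

2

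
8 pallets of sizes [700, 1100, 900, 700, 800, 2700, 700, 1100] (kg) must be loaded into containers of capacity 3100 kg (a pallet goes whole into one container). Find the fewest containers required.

3

Total = 2700 + 1100 + 1100 + 900 + 800 + 700 + 700 + 700 = 8700 kg.
Lower bound: ⌈8700/3100⌉ = 3 containers.
A packing using 3 containers:
  container 1: 2700 = 2700
  container 2: 1100 + 1100 + 900 = 3100
  container 3: 800 + 700 + 700 + 700 = 2900
This matches the lower bound, so 3 is optimal.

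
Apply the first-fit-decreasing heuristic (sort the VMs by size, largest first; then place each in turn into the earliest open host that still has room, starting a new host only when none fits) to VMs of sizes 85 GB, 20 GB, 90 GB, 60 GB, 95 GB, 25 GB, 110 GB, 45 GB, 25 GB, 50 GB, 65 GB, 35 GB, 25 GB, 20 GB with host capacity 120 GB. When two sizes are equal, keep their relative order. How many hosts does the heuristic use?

7

Sorted descending: 110, 95, 90, 85, 65, 60, 50, 45, 35, 25, 25, 25, 20, 20.
  110 → host 1 (new)  [load 110/120]
  95 → host 2 (new)  [load 95/120]
  90 → host 3 (new)  [load 90/120]
  85 → host 4 (new)  [load 85/120]
  65 → host 5 (new)  [load 65/120]
  60 → host 6 (new)  [load 60/120]
  50 → host 5  [load 115/120]
  45 → host 6  [load 105/120]
  35 → host 4  [load 120/120]
  25 → host 2  [load 120/120]
  25 → host 3  [load 115/120]
  25 → host 7 (new)  [load 25/120]
  20 → host 7  [load 45/120]
  20 → host 7  [load 65/120]
7 hosts opened.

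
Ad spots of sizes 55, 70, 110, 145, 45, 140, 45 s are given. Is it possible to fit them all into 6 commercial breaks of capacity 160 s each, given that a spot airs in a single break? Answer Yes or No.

A valid assignment using 5 commercial breaks:
  break 1: 145 = 145
  break 2: 140 = 140
  break 3: 110 + 45 = 155
  break 4: 70 + 55 = 125
  break 5: 45 = 45
That uses only 5 ≤ 6, so 6 commercial breaks are enough.

Yes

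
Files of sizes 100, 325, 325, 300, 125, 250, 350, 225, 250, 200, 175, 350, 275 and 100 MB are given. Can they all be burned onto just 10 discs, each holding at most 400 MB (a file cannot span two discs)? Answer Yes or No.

A valid assignment using 10 discs:
  disc 1: 350 = 350
  disc 2: 350 = 350
  disc 3: 325 = 325
  disc 4: 325 = 325
  disc 5: 300 + 100 = 400
  disc 6: 275 + 125 = 400
  disc 7: 250 + 100 = 350
  disc 8: 250 = 250
  disc 9: 225 + 175 = 400
  disc 10: 200 = 200
Every load is within 400 MB, so 10 discs suffice.

Yes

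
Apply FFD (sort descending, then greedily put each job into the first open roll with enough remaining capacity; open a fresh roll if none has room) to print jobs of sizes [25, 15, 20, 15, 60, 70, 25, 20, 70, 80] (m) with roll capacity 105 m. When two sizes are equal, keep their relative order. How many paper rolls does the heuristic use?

4

Sorted descending: 80, 70, 70, 60, 25, 25, 20, 20, 15, 15.
  80 → roll 1 (new)  [load 80/105]
  70 → roll 2 (new)  [load 70/105]
  70 → roll 3 (new)  [load 70/105]
  60 → roll 4 (new)  [load 60/105]
  25 → roll 1  [load 105/105]
  25 → roll 2  [load 95/105]
  20 → roll 3  [load 90/105]
  20 → roll 4  [load 80/105]
  15 → roll 3  [load 105/105]
  15 → roll 4  [load 95/105]
4 paper rolls opened.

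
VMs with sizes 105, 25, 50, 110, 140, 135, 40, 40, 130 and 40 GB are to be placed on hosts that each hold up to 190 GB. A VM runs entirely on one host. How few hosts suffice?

5

Total = 140 + 135 + 130 + 110 + 105 + 50 + 40 + 40 + 40 + 25 = 815 GB.
Lower bound: ⌈815/190⌉ = 5 hosts.
A packing using 5 hosts:
  host 1: 140 + 50 = 190
  host 2: 135 + 40 = 175
  host 3: 130 + 40 = 170
  host 4: 110 + 40 + 25 = 175
  host 5: 105 = 105
This matches the lower bound, so 5 is optimal.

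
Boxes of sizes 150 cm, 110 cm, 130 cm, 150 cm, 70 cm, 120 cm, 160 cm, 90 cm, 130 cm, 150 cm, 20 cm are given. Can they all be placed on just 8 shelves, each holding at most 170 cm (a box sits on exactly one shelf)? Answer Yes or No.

No

Total = 1280 cm; ⌈1280/170⌉ = 8.
9 boxes each exceed half the capacity and cannot share a shelf, forcing at least 9 shelves.
At least 9 shelves are required, but only 8 are allowed.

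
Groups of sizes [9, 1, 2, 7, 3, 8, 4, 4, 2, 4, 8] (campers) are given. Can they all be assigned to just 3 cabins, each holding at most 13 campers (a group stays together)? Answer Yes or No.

No

Total = 52 campers; ⌈52/13⌉ = 4.
At least 4 cabins are required, but only 3 are allowed.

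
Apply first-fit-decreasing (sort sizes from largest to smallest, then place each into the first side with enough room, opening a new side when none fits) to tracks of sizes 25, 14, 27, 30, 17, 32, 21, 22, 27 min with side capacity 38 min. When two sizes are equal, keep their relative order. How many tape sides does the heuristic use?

Sorted descending: 32, 30, 27, 27, 25, 22, 21, 17, 14.
  32 → side 1 (new)  [load 32/38]
  30 → side 2 (new)  [load 30/38]
  27 → side 3 (new)  [load 27/38]
  27 → side 4 (new)  [load 27/38]
  25 → side 5 (new)  [load 25/38]
  22 → side 6 (new)  [load 22/38]
  21 → side 7 (new)  [load 21/38]
  17 → side 7  [load 38/38]
  14 → side 6  [load 36/38]
7 tape sides opened.

7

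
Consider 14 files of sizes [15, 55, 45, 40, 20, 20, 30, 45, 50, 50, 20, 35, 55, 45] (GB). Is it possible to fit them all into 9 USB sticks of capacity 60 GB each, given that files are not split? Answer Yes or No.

Total = 525 GB; ⌈525/60⌉ = 9.
The bound of 9 does not rule out 9, but exhaustive search shows no assignment into 9 USB sticks of capacity 60 GB exists — the minimum is 10.

No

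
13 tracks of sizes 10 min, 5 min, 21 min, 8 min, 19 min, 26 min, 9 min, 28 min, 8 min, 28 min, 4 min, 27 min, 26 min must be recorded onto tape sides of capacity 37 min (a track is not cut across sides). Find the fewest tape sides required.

7

Total = 28 + 28 + 27 + 26 + 26 + 21 + 19 + 10 + 9 + 8 + 8 + 5 + 4 = 219 min.
Lower bound: ⌈219/37⌉ = 6 tape sides.
Also, 7 tracks each exceed 37/2 min, and no two of those can share a side, so at least 7 tape sides are needed.
A packing using 7 tape sides:
  side 1: 28 + 9 = 37
  side 2: 28 + 8 = 36
  side 3: 27 + 10 = 37
  side 4: 26 + 8 = 34
  side 5: 26 + 5 + 4 = 35
  side 6: 21 = 21
  side 7: 19 = 19
This matches the lower bound, so 7 is optimal.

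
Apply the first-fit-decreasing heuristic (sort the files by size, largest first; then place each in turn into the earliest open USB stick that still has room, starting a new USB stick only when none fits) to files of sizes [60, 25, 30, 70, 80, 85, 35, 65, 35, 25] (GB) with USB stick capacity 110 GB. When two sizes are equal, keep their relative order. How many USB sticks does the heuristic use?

Sorted descending: 85, 80, 70, 65, 60, 35, 35, 30, 25, 25.
  85 → USB stick 1 (new)  [load 85/110]
  80 → USB stick 2 (new)  [load 80/110]
  70 → USB stick 3 (new)  [load 70/110]
  65 → USB stick 4 (new)  [load 65/110]
  60 → USB stick 5 (new)  [load 60/110]
  35 → USB stick 3  [load 105/110]
  35 → USB stick 4  [load 100/110]
  30 → USB stick 2  [load 110/110]
  25 → USB stick 1  [load 110/110]
  25 → USB stick 5  [load 85/110]
5 USB sticks opened.

5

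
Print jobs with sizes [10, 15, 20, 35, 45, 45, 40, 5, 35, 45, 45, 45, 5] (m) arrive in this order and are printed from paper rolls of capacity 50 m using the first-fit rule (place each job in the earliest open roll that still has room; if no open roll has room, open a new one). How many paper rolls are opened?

9

  10 → roll 1 (new)  [load 10/50]
  15 → roll 1  [load 25/50]
  20 → roll 1  [load 45/50]
  35 → roll 2 (new)  [load 35/50]
  45 → roll 3 (new)  [load 45/50]
  45 → roll 4 (new)  [load 45/50]
  40 → roll 5 (new)  [load 40/50]
  5 → roll 1  [load 50/50]
  35 → roll 6 (new)  [load 35/50]
  45 → roll 7 (new)  [load 45/50]
  45 → roll 8 (new)  [load 45/50]
  45 → roll 9 (new)  [load 45/50]
  5 → roll 2  [load 40/50]
9 paper rolls opened.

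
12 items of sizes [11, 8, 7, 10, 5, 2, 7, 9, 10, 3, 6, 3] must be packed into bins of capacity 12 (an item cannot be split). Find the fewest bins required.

8

Total = 11 + 10 + 10 + 9 + 8 + 7 + 7 + 6 + 5 + 3 + 3 + 2 = 81.
Lower bound: ⌈81/12⌉ = 7 bins.
A packing using 8 bins:
  bin 1: 11 = 11
  bin 2: 10 + 2 = 12
  bin 3: 10 = 10
  bin 4: 9 + 3 = 12
  bin 5: 8 + 3 = 11
  bin 6: 7 + 5 = 12
  bin 7: 7 = 7
  bin 8: 6 = 6
No arrangement into 7 bins stays within capacity, so 8 is optimal.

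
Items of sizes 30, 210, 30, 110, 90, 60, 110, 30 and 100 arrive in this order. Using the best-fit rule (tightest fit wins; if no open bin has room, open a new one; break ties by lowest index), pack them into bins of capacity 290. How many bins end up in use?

3

  30 → bin 1 (new)  [load 30/290]
  210 → bin 1  [load 240/290]
  30 → bin 1  [load 270/290]
  110 → bin 2 (new)  [load 110/290]
  90 → bin 2  [load 200/290]
  60 → bin 2  [load 260/290]
  110 → bin 3 (new)  [load 110/290]
  30 → bin 2  [load 290/290]
  100 → bin 3  [load 210/290]
3 bins opened.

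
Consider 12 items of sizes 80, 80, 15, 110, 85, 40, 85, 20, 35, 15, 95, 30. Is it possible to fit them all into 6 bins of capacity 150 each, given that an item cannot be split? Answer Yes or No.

A valid assignment using 6 bins:
  bin 1: 110 + 40 = 150
  bin 2: 95 + 35 + 20 = 150
  bin 3: 85 + 30 + 15 + 15 = 145
  bin 4: 85 = 85
  bin 5: 80 = 80
  bin 6: 80 = 80
Every load is within 150, so 6 bins suffice.

Yes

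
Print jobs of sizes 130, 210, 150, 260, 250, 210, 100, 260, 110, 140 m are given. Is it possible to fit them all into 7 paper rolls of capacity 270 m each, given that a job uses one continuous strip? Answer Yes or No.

No

Total = 1820 m; ⌈1820/270⌉ = 7.
The bound of 7 does not rule out 7, but exhaustive search shows no assignment into 7 paper rolls of capacity 270 m exists — the minimum is 8.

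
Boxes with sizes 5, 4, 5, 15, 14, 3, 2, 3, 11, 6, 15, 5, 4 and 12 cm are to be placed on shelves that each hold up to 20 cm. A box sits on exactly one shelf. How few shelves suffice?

Total = 15 + 15 + 14 + 12 + 11 + 6 + 5 + 5 + 5 + 4 + 4 + 3 + 3 + 2 = 104 cm.
Lower bound: ⌈104/20⌉ = 6 shelves.
A packing using 6 shelves:
  shelf 1: 15 + 5 = 20
  shelf 2: 15 + 5 = 20
  shelf 3: 14 + 6 = 20
  shelf 4: 12 + 5 + 3 = 20
  shelf 5: 11 + 4 + 4 = 19
  shelf 6: 3 + 2 = 5
This matches the lower bound, so 6 is optimal.

6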